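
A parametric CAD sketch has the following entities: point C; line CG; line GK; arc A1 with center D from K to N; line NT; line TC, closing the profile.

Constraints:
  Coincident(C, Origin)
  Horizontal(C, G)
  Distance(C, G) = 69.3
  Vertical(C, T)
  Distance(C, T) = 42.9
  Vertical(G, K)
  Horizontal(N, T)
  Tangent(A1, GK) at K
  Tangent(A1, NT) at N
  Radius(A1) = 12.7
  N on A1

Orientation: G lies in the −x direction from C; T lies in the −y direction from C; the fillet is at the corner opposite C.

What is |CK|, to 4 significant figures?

75.59

The virtual corner opposite C is at (-69.30, -42.90). Since A1 is tangent to GK there, DK ⟂ GK and tangency of A1 to NT means the radius DN is perpendicular to NT, with radius 12.7, so the center D sits 12.7 in from both sides at D = (-56.60, -30.20). That places the tangent points at K = (-69.30, -30.20) on GK and N = (-56.60, -42.90) on NT. Then |CK| = |K − C| = 75.59.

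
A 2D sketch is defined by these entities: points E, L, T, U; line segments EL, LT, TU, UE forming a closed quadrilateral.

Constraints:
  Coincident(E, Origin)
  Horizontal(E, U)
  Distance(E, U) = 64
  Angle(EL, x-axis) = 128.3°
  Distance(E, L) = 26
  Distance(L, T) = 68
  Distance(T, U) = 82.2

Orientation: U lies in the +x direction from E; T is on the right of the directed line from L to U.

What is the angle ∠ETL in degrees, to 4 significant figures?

15.11°

Checks: |LT| = 68.00 ✓; |TU| = 82.20 ✓.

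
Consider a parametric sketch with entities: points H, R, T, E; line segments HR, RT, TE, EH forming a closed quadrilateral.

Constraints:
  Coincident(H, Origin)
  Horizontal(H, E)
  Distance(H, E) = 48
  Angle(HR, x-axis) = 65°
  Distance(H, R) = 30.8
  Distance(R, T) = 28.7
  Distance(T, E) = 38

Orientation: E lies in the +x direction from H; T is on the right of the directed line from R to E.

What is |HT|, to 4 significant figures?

10.02

Checks: |RT| = 28.70 ✓; |TE| = 38.00 ✓.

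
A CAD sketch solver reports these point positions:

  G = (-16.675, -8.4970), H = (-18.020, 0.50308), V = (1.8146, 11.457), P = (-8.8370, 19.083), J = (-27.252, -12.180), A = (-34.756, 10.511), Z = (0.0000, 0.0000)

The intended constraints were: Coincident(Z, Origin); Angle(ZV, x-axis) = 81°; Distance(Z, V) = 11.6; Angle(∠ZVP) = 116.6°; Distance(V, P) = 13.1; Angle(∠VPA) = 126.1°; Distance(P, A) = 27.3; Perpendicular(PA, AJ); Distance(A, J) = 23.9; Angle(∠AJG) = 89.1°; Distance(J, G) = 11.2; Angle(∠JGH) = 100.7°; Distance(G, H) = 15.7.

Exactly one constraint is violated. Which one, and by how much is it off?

Distance(G, H) = 15.7 — off by 6.60.

Z = (0.00, 0.00) ✓; ZV at 81.00° ✓; |ZV| = 11.60 ✓; ∠ZVP = 116.6° ✓; |VP| = 13.10 ✓; ∠VPA = 126.1° ✓; |PA| = 27.30 ✓; ∠(PA, AJ) = 90.00° ✓; |AJ| = 23.90 ✓; ∠AJG = 89.10° ✓; |JG| = 11.20 ✓; ∠JGH = 100.7° ✓; |GH| = 9.100 ✗.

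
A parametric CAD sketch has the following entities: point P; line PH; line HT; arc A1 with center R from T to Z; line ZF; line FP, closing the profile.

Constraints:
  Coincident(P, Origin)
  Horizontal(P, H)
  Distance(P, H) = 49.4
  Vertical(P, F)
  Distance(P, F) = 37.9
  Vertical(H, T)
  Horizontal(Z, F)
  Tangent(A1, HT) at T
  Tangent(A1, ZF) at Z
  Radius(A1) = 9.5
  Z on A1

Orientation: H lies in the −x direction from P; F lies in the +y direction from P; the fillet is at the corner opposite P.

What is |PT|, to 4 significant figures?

56.98

P is at the origin; P and H share the same y with |PH| = 49.4 and H on the −x side, so H = (-49.40, 0.000). P and F share the same x with |PF| = 37.9 and F on the +y side, so F = (0.000, 37.90). The virtual corner opposite P is at (-49.40, 37.90). A1 meets HT tangentially, so RT is at right angles to HT and A1 meets ZF tangentially, so RZ is at right angles to ZF, with radius 9.5, so the center R sits 9.5 in from both sides at R = (-39.90, 28.40). That places the tangent points at T = (-49.40, 28.40) on HT and Z = (-39.90, 37.90) on ZF. Then |PT| = |T − P| = 56.98.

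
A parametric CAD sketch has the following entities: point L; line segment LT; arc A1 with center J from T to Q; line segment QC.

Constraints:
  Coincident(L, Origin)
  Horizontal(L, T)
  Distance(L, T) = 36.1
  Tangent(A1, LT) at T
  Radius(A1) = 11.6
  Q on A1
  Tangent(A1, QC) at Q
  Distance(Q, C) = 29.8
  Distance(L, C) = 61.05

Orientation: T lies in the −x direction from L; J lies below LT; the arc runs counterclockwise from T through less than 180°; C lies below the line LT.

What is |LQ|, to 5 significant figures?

49.377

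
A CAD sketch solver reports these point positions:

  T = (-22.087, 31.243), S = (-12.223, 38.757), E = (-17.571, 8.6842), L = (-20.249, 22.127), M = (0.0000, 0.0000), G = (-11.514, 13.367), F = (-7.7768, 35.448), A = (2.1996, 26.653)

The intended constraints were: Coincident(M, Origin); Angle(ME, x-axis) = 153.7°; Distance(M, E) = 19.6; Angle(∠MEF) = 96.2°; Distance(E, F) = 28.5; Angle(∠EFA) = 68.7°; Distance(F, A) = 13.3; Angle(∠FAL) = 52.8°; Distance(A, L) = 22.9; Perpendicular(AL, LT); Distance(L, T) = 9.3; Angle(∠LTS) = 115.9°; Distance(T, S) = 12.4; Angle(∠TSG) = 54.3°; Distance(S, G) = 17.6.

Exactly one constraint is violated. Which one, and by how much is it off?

Distance(S, G) = 17.6 — off by 7.80.

M = (0.00, 0.00) ✓; ME at 153.7° ✓; |ME| = 19.60 ✓; ∠MEF = 96.20° ✓; |EF| = 28.50 ✓; ∠EFA = 68.70° ✓; |FA| = 13.30 ✓; ∠FAL = 52.80° ✓; |AL| = 22.90 ✓; ∠(AL, LT) = 90.00° ✓; |LT| = 9.299 ✓; ∠LTS = 115.9° ✓; |TS| = 12.40 ✓; ∠TSG = 54.30° ✓; |SG| = 25.40 ✗.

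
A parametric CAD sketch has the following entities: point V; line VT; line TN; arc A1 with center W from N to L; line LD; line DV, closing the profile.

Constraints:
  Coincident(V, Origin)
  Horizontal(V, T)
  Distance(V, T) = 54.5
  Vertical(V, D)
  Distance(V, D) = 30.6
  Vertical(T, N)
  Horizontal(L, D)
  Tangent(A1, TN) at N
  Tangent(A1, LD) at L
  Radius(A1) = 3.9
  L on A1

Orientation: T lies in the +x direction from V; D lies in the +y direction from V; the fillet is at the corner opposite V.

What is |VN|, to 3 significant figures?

60.7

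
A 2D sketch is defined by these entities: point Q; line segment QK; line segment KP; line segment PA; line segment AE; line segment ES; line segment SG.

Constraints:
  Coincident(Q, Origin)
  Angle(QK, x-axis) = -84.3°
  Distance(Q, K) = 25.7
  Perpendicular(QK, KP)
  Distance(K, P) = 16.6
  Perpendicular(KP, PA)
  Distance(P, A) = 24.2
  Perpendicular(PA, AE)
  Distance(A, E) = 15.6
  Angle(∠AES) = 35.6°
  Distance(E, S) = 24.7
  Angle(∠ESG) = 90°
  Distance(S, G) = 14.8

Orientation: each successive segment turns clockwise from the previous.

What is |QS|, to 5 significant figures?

26.394

Q is at the origin; QK runs at -84.3° with length 25.7, so K = (2.5525, -25.573). The perpendicularity gives KP at right angles to QK, so KP runs at -174.30°; with |KP| = 16.6, P = (-13.965, -27.222). KP is perpendicular to PA, so PA runs at 95.700°; with |PA| = 24.2, A = (-16.369, -3.1413). PA is perpendicular to AE, so AE runs at 5.7000°; with |AE| = 15.6, E = (-0.84608, -1.5919). ∠AES = 35.6° gives ES at -138.70° from the x-axis; with |ES| = 24.7, S = (-19.402, -17.894). Then |QS| = |S − Q| = 26.394.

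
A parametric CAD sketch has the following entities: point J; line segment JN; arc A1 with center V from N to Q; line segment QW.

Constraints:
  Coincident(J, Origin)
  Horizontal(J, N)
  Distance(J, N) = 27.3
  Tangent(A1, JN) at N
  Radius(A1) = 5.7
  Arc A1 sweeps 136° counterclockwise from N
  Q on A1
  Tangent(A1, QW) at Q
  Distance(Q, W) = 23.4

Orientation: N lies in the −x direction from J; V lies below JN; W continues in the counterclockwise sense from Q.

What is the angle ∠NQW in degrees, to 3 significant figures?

112°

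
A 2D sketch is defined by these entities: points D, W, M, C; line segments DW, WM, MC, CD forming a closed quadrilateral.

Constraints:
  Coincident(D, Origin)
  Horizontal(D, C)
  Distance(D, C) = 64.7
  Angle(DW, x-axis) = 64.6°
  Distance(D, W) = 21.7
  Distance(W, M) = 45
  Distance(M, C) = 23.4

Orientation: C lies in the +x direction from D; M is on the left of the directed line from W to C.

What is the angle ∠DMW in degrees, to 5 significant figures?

19.384°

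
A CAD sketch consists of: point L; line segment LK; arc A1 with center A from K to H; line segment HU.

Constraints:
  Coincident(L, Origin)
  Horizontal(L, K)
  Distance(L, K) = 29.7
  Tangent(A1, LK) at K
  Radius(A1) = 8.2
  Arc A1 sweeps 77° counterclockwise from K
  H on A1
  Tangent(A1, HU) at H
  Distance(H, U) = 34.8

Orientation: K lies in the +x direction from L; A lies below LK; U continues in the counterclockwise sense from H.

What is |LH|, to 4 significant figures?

22.62

Tangency of A1 to LK means the radius AK is perpendicular to LK, so A = K + (0, -8.2) = (29.70, -8.200). On A1, K sits at bearing 90° from A; a 77° counterclockwise sweep puts H at bearing 167°, so H = A + 8.2·(cos 167°, sin 167°) = (21.71, -6.355). Then |LH| = |H − L| = 22.62.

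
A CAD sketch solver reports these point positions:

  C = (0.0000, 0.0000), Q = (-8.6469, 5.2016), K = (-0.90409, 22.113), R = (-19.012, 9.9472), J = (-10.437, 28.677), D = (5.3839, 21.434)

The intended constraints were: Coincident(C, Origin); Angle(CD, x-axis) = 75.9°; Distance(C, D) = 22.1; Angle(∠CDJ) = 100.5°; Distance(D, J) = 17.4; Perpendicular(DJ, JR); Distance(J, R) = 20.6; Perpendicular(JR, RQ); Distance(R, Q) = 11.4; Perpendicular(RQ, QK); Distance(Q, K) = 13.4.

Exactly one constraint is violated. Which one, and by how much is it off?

Distance(Q, K) = 13.4 — off by 5.20.

C = (0.00, 0.00) ✓; CD at 75.90° ✓; |CD| = 22.10 ✓; ∠CDJ = 100.5° ✓; |DJ| = 17.40 ✓; ∠(DJ, JR) = 90.00° ✓; |JR| = 20.60 ✓; ∠(JR, RQ) = 90.00° ✓; |RQ| = 11.40 ✓; ∠(RQ, QK) = 90.00° ✓; |QK| = 18.60 ✗.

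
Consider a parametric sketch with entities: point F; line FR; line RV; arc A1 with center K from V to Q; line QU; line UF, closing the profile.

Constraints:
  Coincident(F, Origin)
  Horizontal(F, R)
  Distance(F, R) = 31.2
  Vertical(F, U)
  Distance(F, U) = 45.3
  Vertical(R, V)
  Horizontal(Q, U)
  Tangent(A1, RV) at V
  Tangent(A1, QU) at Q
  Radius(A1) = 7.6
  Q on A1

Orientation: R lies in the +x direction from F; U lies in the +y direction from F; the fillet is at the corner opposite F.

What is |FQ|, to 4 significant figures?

51.08

F is at the origin; FR is horizontal with |FR| = 31.2 and R on the +x side, so R = (31.20, 0.000). FU is vertical with |FU| = 45.3 and U on the +y side, so U = (0.000, 45.30). The virtual corner opposite F is at (31.20, 45.30). The tangent condition forces KV to be normal to RV and tangency of A1 to QU means the radius KQ is perpendicular to QU, with radius 7.6, so the center K sits 7.6 in from both sides at K = (23.60, 37.70). That places the tangent points at V = (31.20, 37.70) on RV and Q = (23.60, 45.30) on QU. Then |FQ| = |Q − F| = 51.08.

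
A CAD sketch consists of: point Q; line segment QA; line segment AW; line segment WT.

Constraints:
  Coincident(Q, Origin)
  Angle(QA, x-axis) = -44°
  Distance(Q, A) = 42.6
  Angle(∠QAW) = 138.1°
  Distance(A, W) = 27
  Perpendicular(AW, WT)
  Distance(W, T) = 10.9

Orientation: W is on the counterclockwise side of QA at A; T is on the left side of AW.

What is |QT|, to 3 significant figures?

61.3

Q is at the origin; QA runs at -44.0° with length 42.6, so A = 42.6·(cos -44.0°, sin -44.0°) = (30.6, -29.6). ∠QAW = 138.1°, so AW runs at -44.0° + (180° − 138.1°) = -2.10° from the x-axis; with |AW| = 27.0, W = A + 27.0·(cos -2.10°, sin -2.10°) = (57.6, -30.6). AW ⟂ WT; with |WT| = 10.9 on the left of AW, T = W + 10.9·(0.0366, 0.999) = (58.0, -19.7). Then |QT| = |T − Q| = 61.3.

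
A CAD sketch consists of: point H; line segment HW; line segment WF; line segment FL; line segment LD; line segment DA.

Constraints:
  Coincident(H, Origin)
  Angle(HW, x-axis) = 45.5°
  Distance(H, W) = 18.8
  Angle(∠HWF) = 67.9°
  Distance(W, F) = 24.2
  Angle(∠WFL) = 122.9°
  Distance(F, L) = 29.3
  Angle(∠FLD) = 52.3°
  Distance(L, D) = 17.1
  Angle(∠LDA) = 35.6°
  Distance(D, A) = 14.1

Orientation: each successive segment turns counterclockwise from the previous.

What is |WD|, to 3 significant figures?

32.7

H is at the origin; HW runs at 45.5° with length 18.8, so W = (13.2, 13.4). ∠HWF = 67.9° gives WF at 158° from the x-axis; with |WF| = 24.2, F = (-9.20, 22.6). ∠WFL = 122.9° gives FL at -145° from the x-axis; with |FL| = 29.3, L = (-33.3, 5.95). ∠FLD = 52.3° gives LD at -17.6° from the x-axis; with |LD| = 17.1, D = (-17.0, 0.781). Then |WD| = |D − W| = 32.7.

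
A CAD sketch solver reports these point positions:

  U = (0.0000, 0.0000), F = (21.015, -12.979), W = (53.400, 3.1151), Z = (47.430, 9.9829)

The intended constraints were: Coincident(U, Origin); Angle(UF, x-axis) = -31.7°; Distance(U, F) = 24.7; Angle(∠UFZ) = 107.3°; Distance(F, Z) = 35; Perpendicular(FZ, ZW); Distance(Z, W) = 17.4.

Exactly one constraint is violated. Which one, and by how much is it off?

Distance(Z, W) = 17.4 — off by 8.30.

U = (0.00, 0.00) ✓; UF at -31.70° ✓; |UF| = 24.70 ✓; ∠UFZ = 107.3° ✓; |FZ| = 35.00 ✓; ∠(FZ, ZW) = 90.00° ✓; |ZW| = 9.100 ✗.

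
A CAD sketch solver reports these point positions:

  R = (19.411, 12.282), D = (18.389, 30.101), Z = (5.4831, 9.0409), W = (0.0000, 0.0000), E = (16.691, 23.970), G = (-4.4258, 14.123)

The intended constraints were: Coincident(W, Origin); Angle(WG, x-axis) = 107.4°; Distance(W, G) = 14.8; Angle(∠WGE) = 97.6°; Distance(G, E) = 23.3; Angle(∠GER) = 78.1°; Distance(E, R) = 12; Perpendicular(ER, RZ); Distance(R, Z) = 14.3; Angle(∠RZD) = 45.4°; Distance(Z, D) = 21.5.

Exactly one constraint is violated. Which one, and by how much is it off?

Distance(Z, D) = 21.5 — off by 3.20.

W = (0.00, 0.00) ✓; WG at 107.4° ✓; |WG| = 14.80 ✓; ∠WGE = 97.60° ✓; |GE| = 23.30 ✓; ∠GER = 78.10° ✓; |ER| = 12.00 ✓; ∠(ER, RZ) = 90.00° ✓; |RZ| = 14.30 ✓; ∠RZD = 45.40° ✓; |ZD| = 24.70 ✗.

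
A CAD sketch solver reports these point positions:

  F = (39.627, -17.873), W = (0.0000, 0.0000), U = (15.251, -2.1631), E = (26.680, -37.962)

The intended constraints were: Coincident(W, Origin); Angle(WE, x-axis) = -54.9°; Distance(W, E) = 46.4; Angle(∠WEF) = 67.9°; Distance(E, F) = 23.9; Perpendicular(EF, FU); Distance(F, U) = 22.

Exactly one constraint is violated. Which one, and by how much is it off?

Distance(F, U) = 22 — off by 7.00.

W = (0.00, 0.00) ✓; WE at -54.90° ✓; |WE| = 46.40 ✓; ∠WEF = 67.90° ✓; |EF| = 23.90 ✓; ∠(EF, FU) = 90.00° ✓; |FU| = 29.00 ✗.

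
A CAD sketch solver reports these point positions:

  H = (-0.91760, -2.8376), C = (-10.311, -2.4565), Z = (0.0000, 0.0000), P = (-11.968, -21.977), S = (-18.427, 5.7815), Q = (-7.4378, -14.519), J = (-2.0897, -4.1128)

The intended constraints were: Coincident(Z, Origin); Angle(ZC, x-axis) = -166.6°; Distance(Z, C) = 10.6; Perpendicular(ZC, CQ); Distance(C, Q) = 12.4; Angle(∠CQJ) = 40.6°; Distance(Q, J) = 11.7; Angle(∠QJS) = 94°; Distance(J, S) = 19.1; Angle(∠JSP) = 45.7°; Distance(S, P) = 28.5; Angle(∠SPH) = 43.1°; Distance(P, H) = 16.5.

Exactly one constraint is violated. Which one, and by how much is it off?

Distance(P, H) = 16.5 — off by 5.60.

Z = (0.00, 0.00) ✓; ZC at -166.6° ✓; |ZC| = 10.60 ✓; ∠(ZC, CQ) = 90.00° ✓; |CQ| = 12.40 ✓; ∠CQJ = 40.60° ✓; |QJ| = 11.70 ✓; ∠QJS = 94.00° ✓; |JS| = 19.10 ✓; ∠JSP = 45.70° ✓; |SP| = 28.50 ✓; ∠SPH = 43.10° ✓; |PH| = 22.10 ✗.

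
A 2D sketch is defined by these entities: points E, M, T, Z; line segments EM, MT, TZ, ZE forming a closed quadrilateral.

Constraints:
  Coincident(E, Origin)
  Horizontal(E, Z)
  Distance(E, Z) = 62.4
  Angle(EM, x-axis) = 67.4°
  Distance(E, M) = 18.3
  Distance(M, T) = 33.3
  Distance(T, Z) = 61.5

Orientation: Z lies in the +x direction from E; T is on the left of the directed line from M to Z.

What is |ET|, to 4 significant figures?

51.56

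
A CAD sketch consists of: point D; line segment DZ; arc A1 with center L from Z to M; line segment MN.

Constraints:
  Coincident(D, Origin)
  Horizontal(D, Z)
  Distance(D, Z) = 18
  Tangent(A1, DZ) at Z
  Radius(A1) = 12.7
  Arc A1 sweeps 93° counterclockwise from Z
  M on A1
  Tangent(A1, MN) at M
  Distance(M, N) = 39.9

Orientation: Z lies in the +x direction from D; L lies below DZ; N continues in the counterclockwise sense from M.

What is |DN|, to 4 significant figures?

53.72

On A1, Z sits at bearing 90° from L; a 93° counterclockwise sweep puts M at bearing 183°, so M = L + 12.7·(cos 183°, sin 183°) = (5.317, -13.36). Since A1 is tangent to MN there, LM ⟂ MN, so MN runs along (−sin 183°, cos 183°); with |MN| = 39.9, N = (7.406, -53.21). Then |DN| = |N − D| = 53.72.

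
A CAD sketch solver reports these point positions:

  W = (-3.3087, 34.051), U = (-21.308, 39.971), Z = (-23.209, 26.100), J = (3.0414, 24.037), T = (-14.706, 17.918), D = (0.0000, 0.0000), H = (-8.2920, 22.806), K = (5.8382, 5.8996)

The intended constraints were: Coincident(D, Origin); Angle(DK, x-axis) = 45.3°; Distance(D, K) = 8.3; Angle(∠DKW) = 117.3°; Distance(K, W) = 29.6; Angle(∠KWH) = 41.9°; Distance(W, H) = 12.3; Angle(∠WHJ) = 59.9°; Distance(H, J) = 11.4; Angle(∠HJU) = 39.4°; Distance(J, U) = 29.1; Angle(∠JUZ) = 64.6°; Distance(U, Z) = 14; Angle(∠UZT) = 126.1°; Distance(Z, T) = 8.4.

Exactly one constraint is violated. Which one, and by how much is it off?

Distance(Z, T) = 8.4 — off by 3.40.

D = (0.00, 0.00) ✓; DK at 45.30° ✓; |DK| = 8.300 ✓; ∠DKW = 117.3° ✓; |KW| = 29.60 ✓; ∠KWH = 41.90° ✓; |WH| = 12.30 ✓; ∠WHJ = 59.90° ✓; |HJ| = 11.40 ✓; ∠HJU = 39.40° ✓; |JU| = 29.10 ✓; ∠JUZ = 64.60° ✓; |UZ| = 14.00 ✓; ∠UZT = 126.1° ✓; |ZT| = 11.80 ✗.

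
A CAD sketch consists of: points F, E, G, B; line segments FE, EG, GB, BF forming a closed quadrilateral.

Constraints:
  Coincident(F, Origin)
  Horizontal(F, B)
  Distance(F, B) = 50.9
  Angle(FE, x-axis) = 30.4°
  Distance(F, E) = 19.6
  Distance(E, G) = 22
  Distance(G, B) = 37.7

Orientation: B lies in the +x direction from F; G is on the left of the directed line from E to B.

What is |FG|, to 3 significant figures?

40.0

Checks: |EG| = 22.00 ✓; |GB| = 37.70 ✓.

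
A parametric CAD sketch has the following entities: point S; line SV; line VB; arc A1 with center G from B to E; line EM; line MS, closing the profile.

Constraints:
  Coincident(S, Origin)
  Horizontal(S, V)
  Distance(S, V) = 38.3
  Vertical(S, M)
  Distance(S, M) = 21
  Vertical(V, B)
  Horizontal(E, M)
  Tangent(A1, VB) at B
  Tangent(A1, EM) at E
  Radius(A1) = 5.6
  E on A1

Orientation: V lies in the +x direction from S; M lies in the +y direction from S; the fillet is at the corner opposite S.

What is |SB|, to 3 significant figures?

41.3

S is at the origin; S and V share the same y with |SV| = 38.3 and V on the +x side, so V = (38.3, 0.00). S and M share the same x with |SM| = 21.0 and M on the +y side, so M = (0.00, 21.0). The virtual corner opposite S is at (38.3, 21.0). Tangency of A1 to VB means the radius GB is perpendicular to VB and A1 meets EM tangentially, so GE is at right angles to EM, with radius 5.6, so the center G sits 5.6 in from both sides at G = (32.7, 15.4). That places the tangent points at B = (38.3, 15.4) on VB and E = (32.7, 21.0) on EM. Then |SB| = |B − S| = 41.3.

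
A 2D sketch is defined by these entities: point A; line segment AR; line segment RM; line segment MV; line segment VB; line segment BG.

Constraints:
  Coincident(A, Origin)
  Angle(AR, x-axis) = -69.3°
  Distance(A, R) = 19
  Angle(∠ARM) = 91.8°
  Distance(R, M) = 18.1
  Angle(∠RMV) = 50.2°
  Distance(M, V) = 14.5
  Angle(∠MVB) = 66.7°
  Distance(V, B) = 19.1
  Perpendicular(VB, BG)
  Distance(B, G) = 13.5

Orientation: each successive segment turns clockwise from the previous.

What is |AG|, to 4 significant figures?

33.54

A is at the origin; AR runs at -69.3° with length 19.0, so R = (6.716, -17.77). ∠ARM = 91.8° gives RM at -157.5° from the x-axis; with |RM| = 18.1, M = (-10.01, -24.70). ∠RMV = 50.2° gives MV at 72.70° from the x-axis; with |MV| = 14.5, V = (-5.694, -10.86). ∠MVB = 66.7° gives VB at -40.60° from the x-axis; with |VB| = 19.1, B = (8.808, -23.29). The perpendicularity gives BG at right angles to VB, so BG runs at -130.6°; with |BG| = 13.5, G = (0.02237, -33.54). Then |AG| = |G − A| = 33.54.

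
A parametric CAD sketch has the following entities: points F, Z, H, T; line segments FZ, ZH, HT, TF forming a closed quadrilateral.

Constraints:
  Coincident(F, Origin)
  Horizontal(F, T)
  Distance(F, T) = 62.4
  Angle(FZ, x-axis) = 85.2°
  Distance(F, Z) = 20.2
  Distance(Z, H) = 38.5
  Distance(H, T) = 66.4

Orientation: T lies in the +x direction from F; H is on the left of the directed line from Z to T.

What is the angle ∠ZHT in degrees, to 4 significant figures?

69.38°

F is at the origin; F and T share the same y with |FT| = 62.4 and T in +x, so T = (62.4, 0). FZ runs at 85.2° with |FZ| = 20.2, so Z = (1.690, 20.13). H is determined by |ZH| = 38.5 and |HT| = 66.4 together: it lies at the intersection of circle(Z, 38.5) and circle(T, 66.4). With |ZT| = 63.96, the foot of the radical line on ZT is 9.101 from Z and the perpendicular offset is √(38.5² − 9.101²) = 37.41. Taking the left-of-ZT solution: H = (22.10, 52.77).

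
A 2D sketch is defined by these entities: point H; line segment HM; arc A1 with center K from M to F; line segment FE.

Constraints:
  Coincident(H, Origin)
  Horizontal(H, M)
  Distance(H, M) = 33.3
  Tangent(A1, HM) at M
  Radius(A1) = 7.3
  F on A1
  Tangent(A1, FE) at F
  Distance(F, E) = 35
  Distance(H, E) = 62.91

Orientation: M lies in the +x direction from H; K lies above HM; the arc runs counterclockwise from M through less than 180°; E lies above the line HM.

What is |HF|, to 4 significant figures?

40.74

H is at the origin; H and M share the same y with |HM| = 33.3 and M on the +x side, so M = (33.30, 0.000). A1 meets HM tangentially, so KM is at right angles to HM, so K = M + (0, 7.3) = (33.30, 7.300). Since KF ⟂ FE (tangency), |KE| = √(7.3² + 35.0²) = 35.75 regardless of where F sits on A1. So E lies on both circle(H, 62.91) and circle(K, 35.75); the above-HM intersection is E = (49.04, 39.40). F is the foot of the tangent from E: F = (40.37, 5.491).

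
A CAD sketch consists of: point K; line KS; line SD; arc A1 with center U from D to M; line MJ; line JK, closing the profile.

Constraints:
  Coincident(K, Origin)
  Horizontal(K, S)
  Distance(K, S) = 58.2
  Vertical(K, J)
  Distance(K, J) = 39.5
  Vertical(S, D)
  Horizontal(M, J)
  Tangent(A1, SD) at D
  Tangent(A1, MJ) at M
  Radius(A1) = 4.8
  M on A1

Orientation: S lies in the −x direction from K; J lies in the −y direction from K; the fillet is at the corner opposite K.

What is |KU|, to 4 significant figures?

63.68

K is at the origin; KS is horizontal with |KS| = 58.2 and S on the −x side, so S = (-58.20, 0.000). K and J share the same x with |KJ| = 39.5 and J on the −y side, so J = (0.000, -39.50). The virtual corner opposite K is at (-58.20, -39.50). The tangent condition forces UD to be normal to SD and tangency of A1 to MJ means the radius UM is perpendicular to MJ, with radius 4.8, so the center U sits 4.8 in from both sides at U = (-53.40, -34.70). Then |KU| = |U − K| = 63.68.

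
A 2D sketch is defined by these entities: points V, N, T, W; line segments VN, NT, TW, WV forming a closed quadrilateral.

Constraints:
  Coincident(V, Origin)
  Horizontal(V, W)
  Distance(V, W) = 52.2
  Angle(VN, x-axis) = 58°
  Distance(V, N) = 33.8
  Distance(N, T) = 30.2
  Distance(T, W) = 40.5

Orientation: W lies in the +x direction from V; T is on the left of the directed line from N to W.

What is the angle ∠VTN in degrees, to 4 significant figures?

19.01°

Checks: |NT| = 30.20 ✓; |TW| = 40.50 ✓.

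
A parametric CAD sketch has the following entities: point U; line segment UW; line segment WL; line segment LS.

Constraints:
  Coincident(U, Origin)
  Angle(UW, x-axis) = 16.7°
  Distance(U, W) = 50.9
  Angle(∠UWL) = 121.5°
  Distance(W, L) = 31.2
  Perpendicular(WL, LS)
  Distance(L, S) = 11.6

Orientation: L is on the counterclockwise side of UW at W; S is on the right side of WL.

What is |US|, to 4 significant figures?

79.78

∠UWL = 121.5°, so WL runs at 16.7° + (180° − 121.5°) = 75.20° from the x-axis; with |WL| = 31.2, L = W + 31.2·(cos 75.20°, sin 75.20°) = (56.72, 44.79). WL is perpendicular to LS; with |LS| = 11.6 on the right of WL, S = L + 11.6·(0.9668, -0.2554) = (67.94, 41.83). Then |US| = |S − U| = 79.78.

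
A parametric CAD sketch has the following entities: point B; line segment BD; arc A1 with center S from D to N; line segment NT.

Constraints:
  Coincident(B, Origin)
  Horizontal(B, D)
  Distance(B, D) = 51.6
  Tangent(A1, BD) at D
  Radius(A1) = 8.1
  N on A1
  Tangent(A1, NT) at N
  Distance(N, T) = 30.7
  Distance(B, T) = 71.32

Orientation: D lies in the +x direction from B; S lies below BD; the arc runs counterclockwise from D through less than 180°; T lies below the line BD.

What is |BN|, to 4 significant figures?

46.20

Checks: ∠(SD, DB) = 90.00° ✓; |SN| = 8.100 ✓; ∠(SN, NT) = 90.00° ✓; |NT| = 30.70 ✓; |BT| = 71.32 ✓.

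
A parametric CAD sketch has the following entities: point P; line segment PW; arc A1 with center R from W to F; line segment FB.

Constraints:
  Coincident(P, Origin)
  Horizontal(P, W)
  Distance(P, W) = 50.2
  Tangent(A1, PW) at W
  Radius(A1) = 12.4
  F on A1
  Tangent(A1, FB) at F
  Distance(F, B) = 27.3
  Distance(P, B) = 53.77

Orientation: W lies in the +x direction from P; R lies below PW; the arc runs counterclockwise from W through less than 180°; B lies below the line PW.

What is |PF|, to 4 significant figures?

39.65

P is at the origin; PW is horizontal with |PW| = 50.2 and W on the +x side, so W = (50.20, 0.000). The tangent condition forces RW to be normal to PW, so R = W + (0, -12.4) = (50.20, -12.40). Since RF ⟂ FB (tangency), |RB| = √(12.4² + 27.3²) = 29.98 regardless of where F sits on A1. So B lies on both circle(P, 53.77) and circle(R, 29.98); the below-PW intersection is B = (36.79, -39.22). F is the foot of the tangent from B: F = (37.81, -11.94).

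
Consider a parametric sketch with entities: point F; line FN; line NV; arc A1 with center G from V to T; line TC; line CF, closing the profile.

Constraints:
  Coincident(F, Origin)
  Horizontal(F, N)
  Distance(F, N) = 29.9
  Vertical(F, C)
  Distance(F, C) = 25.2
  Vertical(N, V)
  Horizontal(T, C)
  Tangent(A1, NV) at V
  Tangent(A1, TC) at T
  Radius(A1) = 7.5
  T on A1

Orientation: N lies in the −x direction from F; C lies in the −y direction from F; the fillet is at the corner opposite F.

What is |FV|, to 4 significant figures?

34.75

F is at the origin; FN is horizontal with |FN| = 29.9 and N on the −x side, so N = (-29.90, 0.000). FC is vertical with |FC| = 25.2 and C on the −y side, so C = (0.000, -25.20). The virtual corner opposite F is at (-29.90, -25.20). The tangent condition forces GV to be normal to NV and the tangent condition forces GT to be normal to TC, with radius 7.5, so the center G sits 7.5 in from both sides at G = (-22.40, -17.70). That places the tangent points at V = (-29.90, -17.70) on NV and T = (-22.40, -25.20) on TC. Then |FV| = |V − F| = 34.75.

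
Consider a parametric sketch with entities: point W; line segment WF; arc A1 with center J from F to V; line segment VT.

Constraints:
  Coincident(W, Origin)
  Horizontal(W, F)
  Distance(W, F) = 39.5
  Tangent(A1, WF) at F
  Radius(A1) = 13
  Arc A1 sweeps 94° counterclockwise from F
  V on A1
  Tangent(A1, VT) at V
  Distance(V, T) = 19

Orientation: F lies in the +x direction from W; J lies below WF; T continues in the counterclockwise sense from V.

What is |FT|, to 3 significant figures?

34.9

On A1, F sits at bearing 90° from J; a 94° counterclockwise sweep puts V at bearing 184°, so V = J + 13.0·(cos 184°, sin 184°) = (26.5, -13.9). The tangent condition forces JV to be normal to VT, so VT runs along (−sin 184°, cos 184°); with |VT| = 19.0, T = (27.9, -32.9). Then |FT| = |T − F| = 34.9.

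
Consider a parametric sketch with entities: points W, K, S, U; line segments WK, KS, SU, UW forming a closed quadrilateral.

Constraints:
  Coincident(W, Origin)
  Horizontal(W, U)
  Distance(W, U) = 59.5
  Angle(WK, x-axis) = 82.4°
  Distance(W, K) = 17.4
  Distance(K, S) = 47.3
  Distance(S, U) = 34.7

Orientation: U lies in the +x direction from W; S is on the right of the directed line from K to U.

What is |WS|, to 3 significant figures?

37.2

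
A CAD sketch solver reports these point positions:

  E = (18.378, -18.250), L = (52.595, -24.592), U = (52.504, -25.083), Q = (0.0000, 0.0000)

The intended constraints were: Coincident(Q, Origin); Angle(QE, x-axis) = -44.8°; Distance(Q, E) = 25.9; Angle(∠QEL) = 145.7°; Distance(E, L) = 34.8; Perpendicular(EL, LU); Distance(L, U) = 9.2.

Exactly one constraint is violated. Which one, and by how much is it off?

Distance(L, U) = 9.2 — off by 8.70.

Q = (0.00, 0.00) ✓; QE at -44.80° ✓; |QE| = 25.90 ✓; ∠QEL = 145.7° ✓; |EL| = 34.80 ✓; ∠(EL, LU) = 90.00° ✓; |LU| = 0.4994 ✗.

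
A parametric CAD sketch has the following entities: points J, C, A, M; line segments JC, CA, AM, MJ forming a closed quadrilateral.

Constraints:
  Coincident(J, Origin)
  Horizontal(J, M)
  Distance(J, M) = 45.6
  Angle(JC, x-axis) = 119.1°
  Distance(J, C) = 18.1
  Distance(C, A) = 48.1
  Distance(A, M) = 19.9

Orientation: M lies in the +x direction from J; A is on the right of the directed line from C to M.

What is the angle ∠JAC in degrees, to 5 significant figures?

13.512°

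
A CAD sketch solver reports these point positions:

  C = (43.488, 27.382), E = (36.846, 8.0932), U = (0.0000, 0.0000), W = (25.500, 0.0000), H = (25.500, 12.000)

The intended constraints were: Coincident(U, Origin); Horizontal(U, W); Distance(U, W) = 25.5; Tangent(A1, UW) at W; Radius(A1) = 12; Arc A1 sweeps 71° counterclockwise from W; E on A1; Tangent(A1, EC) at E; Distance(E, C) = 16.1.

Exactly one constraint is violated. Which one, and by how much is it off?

Distance(E, C) = 16.1 — off by 4.30.

U = (0.00, 0.00) ✓; U.y = 0.00, W.y = 0.00 ✓; |UW| = 25.50 ✓; ∠(HW, WU) = 90.00° ✓; |HW| = 12.00 ✓; bearing(H→E) − bearing(H→W) = 71.00° ✓; |HE| = 12.00 ✓; ∠(HE, EC) = 90.00° ✓; |EC| = 20.40 ✗.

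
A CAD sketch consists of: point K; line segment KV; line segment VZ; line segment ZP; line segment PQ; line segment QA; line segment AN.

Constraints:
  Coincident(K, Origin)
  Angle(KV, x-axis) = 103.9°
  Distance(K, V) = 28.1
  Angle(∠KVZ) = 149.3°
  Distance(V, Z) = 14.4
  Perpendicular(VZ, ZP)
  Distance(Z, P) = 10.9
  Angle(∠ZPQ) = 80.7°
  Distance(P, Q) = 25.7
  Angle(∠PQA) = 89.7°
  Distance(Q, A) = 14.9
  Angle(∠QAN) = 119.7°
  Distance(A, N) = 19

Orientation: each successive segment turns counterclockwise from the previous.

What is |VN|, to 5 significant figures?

17.240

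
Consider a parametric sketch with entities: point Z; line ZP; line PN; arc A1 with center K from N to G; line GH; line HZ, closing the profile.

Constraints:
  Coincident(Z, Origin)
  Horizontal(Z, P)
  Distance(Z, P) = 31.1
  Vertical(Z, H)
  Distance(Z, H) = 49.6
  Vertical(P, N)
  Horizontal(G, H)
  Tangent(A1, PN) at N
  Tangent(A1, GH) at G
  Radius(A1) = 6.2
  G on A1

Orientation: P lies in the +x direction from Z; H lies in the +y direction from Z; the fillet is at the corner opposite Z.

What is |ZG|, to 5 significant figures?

55.499

The virtual corner opposite Z is at (31.100, 49.600). Tangency of A1 to PN means the radius KN is perpendicular to PN and tangency of A1 to GH means the radius KG is perpendicular to GH, with radius 6.2, so the center K sits 6.2 in from both sides at K = (24.900, 43.400). That places the tangent points at N = (31.100, 43.400) on PN and G = (24.900, 49.600) on GH. Then |ZG| = |G − Z| = 55.499.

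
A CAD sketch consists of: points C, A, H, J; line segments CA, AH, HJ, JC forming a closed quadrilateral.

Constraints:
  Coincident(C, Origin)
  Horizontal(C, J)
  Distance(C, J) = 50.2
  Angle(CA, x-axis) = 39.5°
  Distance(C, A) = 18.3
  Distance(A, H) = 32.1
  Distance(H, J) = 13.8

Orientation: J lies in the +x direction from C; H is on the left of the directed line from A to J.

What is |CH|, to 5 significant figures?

48.033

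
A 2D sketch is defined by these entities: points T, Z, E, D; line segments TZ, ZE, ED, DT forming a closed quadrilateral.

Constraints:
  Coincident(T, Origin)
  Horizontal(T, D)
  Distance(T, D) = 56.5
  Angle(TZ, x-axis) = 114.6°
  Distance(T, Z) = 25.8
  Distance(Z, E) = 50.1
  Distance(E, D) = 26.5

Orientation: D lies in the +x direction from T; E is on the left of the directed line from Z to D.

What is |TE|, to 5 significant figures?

44.103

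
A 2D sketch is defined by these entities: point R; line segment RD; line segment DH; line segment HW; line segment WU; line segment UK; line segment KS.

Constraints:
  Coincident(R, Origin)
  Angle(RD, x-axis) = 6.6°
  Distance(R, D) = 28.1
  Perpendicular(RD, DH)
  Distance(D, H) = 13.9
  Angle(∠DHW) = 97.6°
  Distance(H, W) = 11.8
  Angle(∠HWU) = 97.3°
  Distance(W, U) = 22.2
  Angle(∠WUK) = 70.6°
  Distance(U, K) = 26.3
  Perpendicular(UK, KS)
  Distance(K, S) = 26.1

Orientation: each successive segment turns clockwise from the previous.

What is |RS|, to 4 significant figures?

41.28

∠WUK = 70.6° gives UK at 2.100° from the x-axis; with |UK| = 26.3, K = (36.22, 8.146). UK ⟂ KS, so KS runs at -87.90°; with |KS| = 26.1, S = (37.17, -17.94). Then |RS| = |S − R| = 41.28.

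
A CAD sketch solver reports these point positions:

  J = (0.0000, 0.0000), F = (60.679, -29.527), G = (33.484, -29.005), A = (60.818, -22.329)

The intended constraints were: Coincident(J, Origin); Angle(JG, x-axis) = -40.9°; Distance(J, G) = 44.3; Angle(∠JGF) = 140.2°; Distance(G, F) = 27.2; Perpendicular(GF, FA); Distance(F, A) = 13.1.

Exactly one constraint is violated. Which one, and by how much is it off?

Distance(F, A) = 13.1 — off by 5.90.

J = (0.00, 0.00) ✓; JG at -40.90° ✓; |JG| = 44.30 ✓; ∠JGF = 140.2° ✓; |GF| = 27.20 ✓; ∠(GF, FA) = 89.99° ✓; |FA| = 7.199 ✗.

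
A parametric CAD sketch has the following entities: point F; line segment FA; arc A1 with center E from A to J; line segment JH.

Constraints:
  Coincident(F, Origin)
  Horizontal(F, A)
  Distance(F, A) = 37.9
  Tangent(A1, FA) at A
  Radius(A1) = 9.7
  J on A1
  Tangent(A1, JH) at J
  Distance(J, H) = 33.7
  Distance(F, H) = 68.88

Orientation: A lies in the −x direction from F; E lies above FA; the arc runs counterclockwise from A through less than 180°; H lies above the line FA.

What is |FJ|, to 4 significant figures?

35.67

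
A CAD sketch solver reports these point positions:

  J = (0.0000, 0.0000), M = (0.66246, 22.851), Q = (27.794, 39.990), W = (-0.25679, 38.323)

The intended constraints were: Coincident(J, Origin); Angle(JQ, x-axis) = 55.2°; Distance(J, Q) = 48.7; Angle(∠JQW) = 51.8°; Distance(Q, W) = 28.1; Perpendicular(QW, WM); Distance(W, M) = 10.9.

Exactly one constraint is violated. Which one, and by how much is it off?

Distance(W, M) = 10.9 — off by 4.60.

J = (0.00, 0.00) ✓; JQ at 55.20° ✓; |JQ| = 48.70 ✓; ∠JQW = 51.80° ✓; |QW| = 28.10 ✓; ∠(QW, WM) = 90.00° ✓; |WM| = 15.50 ✗.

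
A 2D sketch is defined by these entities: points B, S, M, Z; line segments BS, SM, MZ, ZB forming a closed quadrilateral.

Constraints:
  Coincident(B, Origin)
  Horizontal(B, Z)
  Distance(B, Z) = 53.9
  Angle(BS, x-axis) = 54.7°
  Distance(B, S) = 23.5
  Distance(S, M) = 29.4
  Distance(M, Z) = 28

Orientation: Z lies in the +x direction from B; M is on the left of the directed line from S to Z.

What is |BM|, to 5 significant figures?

49.379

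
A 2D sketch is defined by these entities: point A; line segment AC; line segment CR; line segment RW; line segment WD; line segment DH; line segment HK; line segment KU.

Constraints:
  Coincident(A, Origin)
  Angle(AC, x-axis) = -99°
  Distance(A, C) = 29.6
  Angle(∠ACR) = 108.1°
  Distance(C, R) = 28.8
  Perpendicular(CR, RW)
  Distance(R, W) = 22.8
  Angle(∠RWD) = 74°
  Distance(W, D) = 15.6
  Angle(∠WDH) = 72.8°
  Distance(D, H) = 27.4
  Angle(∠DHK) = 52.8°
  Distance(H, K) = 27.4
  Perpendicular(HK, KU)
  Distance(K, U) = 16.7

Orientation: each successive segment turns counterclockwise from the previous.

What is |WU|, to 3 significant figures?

7.76

A is at the origin; AC runs at -99.0° with length 29.6, so C = (-4.63, -29.2). ∠ACR = 108.1° gives CR at -27.1° from the x-axis; with |CR| = 28.8, R = (21.0, -42.4). The perpendicularity gives RW at right angles to CR, so RW runs at 62.9°; with |RW| = 22.8, W = (31.4, -22.1). ∠RWD = 74.0° gives WD at 169° from the x-axis; with |WD| = 15.6, D = (16.1, -19.1). ∠WDH = 72.8° gives DH at -83.9° from the x-axis; with |DH| = 27.4, H = (19.0, -46.3). ∠DHK = 52.8° gives HK at 43.3° from the x-axis; with |HK| = 27.4, K = (38.9, -27.5). The perpendicularity gives KU at right angles to HK, so KU runs at 133°; with |KU| = 16.7, U = (27.5, -15.4). Then |WU| = |U − W| = 7.76.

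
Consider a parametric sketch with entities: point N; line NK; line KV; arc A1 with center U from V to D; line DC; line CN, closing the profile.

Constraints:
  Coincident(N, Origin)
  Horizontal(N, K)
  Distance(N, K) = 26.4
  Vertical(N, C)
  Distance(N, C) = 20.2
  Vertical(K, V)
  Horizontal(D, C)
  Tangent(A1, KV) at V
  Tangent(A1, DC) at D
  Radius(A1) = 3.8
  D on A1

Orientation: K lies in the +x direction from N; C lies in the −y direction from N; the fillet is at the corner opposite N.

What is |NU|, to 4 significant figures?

27.92

N is at the origin; NK is horizontal with |NK| = 26.4 and K on the +x side, so K = (26.40, 0.000). NC is vertical with |NC| = 20.2 and C on the −y side, so C = (0.000, -20.20). The virtual corner opposite N is at (26.40, -20.20). Tangency of A1 to KV means the radius UV is perpendicular to KV and A1 meets DC tangentially, so UD is at right angles to DC, with radius 3.8, so the center U sits 3.8 in from both sides at U = (22.60, -16.40). Then |NU| = |U − N| = 27.92.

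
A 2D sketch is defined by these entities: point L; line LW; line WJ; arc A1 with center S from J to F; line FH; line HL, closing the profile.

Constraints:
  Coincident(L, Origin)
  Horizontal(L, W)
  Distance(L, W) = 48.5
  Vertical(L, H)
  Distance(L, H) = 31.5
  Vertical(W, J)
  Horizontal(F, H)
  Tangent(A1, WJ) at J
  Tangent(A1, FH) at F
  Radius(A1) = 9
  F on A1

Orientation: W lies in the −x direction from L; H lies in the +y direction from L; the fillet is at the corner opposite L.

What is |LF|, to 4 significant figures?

50.52

L is at the origin; LW is horizontal with |LW| = 48.5 and W on the −x side, so W = (-48.50, 0.000). L and H share the same x with |LH| = 31.5 and H on the +y side, so H = (0.000, 31.50). The virtual corner opposite L is at (-48.50, 31.50). The tangent condition forces SJ to be normal to WJ and since A1 is tangent to FH there, SF ⟂ FH, with radius 9.0, so the center S sits 9.0 in from both sides at S = (-39.50, 22.50). That places the tangent points at J = (-48.50, 22.50) on WJ and F = (-39.50, 31.50) on FH. Then |LF| = |F − L| = 50.52.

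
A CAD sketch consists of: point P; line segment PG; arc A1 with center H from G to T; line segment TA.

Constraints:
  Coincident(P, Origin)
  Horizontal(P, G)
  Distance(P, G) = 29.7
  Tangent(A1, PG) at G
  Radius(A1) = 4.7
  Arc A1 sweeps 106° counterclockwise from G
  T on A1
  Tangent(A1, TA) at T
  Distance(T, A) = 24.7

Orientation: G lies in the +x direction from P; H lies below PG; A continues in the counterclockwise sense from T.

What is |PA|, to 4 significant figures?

43.68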